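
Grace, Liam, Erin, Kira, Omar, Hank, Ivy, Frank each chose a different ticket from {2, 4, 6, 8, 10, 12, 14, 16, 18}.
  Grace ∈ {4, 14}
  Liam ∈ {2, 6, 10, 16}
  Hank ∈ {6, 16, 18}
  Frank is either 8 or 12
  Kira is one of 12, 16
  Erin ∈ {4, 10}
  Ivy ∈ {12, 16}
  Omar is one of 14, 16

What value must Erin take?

Kira and Ivy between them cover only {12, 16} — a naked pair. Remove those values from Liam, Omar, Hank, Frank.
Omar's domain is down to {14}, so Omar = 14. Remove 14 from Grace.
Frank must be 8 (only option left).
Grace's domain is down to {4}, so Grace = 4. Remove 4 from Erin.
So Erin = 10.

10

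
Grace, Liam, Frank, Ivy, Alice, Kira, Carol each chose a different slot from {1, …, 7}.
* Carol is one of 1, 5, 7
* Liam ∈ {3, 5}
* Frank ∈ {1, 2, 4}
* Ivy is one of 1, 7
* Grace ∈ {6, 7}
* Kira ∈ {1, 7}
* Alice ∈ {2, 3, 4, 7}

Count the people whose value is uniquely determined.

3

Among the 7 variables, 6 fits only Grace (and all 7 values in {1, 2, 3, 4, 5, 6, 7} must be used), so Grace = 6.
Ivy and Kira share exactly the 2 values {1, 7}; by pigeonhole those values go to them, so strike 1, 7 from Frank, Alice, Carol.
Carol's domain is down to {5}, so Carol = 5. Eliminate 5 elsewhere: Liam.
Liam's domain is down to {3}, so Liam = 3. Eliminate 3 elsewhere: Alice.
Determined: Grace=6, Liam=3, Carol=5. The other people each still have more than one consistent value. That makes 3.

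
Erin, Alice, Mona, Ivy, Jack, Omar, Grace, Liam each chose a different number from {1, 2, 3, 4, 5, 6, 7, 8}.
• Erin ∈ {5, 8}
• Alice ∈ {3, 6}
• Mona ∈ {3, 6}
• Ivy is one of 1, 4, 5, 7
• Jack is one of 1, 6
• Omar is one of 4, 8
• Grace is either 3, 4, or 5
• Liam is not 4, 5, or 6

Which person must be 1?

Jack

The 8 variables draw from only 8 values {1, 2, 3, 4, 5, 6, 7, 8}, so each is used; only Liam can be 2, hence Liam = 2.
Among the 7 still-open variables, 7 fits only Ivy (and all 7 values in {1, 3, 4, 5, 6, 7, 8} must be used), so Ivy = 7.
The 6 still-open variables draw from only 6 values {1, 3, 4, 5, 6, 8}, so each is used; only Jack can be 1, hence Jack = 1.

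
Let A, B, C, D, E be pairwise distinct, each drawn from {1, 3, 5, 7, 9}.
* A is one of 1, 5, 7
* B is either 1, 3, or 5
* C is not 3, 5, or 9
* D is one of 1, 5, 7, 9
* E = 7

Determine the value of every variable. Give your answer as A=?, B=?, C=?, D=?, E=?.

E must be 7 (only option left). Remove 7 from A, C, D.
That leaves C = 1. Eliminate 1 elsewhere: A, B, D.
That leaves A = 5. Strike 5 from B, D.
That leaves B = 3.
D has just one choice, so D = 9.

A=5, B=3, C=1, D=9, E=7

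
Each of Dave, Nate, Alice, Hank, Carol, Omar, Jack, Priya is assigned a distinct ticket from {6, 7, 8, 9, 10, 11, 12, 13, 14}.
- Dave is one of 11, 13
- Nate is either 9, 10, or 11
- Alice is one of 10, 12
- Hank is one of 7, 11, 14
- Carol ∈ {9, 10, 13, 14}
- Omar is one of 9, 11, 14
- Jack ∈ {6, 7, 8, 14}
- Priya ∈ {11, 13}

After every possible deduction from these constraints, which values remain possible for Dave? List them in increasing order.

The 2 variables Dave and Priya are confined to {11, 13}, which locks those values in; drop them from Nate, Hank, Carol, Omar.
Nate, Carol, Omar between them cover only {9, 10, 14} — a naked triple. Remove those values from Alice, Hank, Jack.
Alice must be 12 (only option left).
Hank's domain is down to {7}, so Hank = 7. Eliminate 7 elsewhere: Jack.
No further eliminations apply; Dave can still be any of 11, 13.

11, 13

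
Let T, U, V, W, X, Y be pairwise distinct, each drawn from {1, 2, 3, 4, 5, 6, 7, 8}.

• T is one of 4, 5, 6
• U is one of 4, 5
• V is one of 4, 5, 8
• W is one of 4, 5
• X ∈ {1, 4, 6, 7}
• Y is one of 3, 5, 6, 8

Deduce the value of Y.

U and W share exactly the 2 values {4, 5}; by pigeonhole those values go to them, so strike 4, 5 from T, V, X, Y.
T has just one choice, so T = 6. So X, Y can't be 6.
That leaves V = 8. Strike 8 from Y.
So Y = 3.

3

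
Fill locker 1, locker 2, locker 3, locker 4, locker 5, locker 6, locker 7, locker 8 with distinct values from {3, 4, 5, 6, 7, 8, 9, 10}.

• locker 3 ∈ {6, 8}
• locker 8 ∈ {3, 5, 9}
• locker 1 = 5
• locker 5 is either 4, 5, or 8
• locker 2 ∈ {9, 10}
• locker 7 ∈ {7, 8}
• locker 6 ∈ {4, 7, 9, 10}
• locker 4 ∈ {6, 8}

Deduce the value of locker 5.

locker 1 must be 5 (only option left). Eliminate 5 elsewhere: locker 5, locker 8.
The 7 still-open variables draw from only 7 values {3, 4, 6, 7, 8, 9, 10}, so each is used; only locker 8 can be 3, hence locker 8 = 3.
locker 3 and locker 4 between them cover only {6, 8} — a naked pair. Remove those values from locker 5, locker 7.
So locker 5 = 4.

4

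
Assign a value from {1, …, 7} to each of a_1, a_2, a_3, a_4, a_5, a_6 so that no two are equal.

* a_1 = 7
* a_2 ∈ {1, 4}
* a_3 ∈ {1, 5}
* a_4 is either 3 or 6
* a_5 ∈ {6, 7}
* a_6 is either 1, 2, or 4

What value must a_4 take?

a_1 must be 7 (only option left). Eliminate 7 elsewhere: a_5.
a_5 has just one choice, so a_5 = 6. Eliminate 6 elsewhere: a_4.
So a_4 = 3.

3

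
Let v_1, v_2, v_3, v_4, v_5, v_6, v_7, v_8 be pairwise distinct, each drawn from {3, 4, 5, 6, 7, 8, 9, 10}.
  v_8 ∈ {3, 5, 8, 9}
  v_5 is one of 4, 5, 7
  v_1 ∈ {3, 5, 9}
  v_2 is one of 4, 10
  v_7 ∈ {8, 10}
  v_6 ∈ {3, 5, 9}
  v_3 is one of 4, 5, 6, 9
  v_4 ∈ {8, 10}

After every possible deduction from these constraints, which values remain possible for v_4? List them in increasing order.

8, 10

The 8 variables together cover exactly {3, 4, 5, 6, 7, 8, 9, 10} — 8 values for 8 variables — and 6 appears only in v_3's list, so v_3 = 6.
Among the 7 still-open variables, 7 fits only v_5 (and all 7 values in {3, 4, 5, 7, 8, 9, 10} must be used), so v_5 = 7.
The 6 still-open variables draw from only 6 values {3, 4, 5, 8, 9, 10}, so each is used; only v_2 can be 4, hence v_2 = 4.
The 2 variables v_4 and v_7 are confined to {8, 10}, which locks those values in; drop them from v_8.
No further eliminations apply; v_4 can still be any of 8, 10.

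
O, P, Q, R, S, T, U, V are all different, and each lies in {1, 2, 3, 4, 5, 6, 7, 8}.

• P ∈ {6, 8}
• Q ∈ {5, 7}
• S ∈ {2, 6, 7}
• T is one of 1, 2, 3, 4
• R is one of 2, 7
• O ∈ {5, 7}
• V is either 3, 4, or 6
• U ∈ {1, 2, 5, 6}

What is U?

The 8 variables together cover exactly {1, 2, 3, 4, 5, 6, 7, 8} — 8 values for 8 variables — and 8 appears only in P's list, so P = 8.
The 2 variables O and Q are confined to {5, 7}, which locks those values in; drop them from R, S, U.
R has just one choice, so R = 2. Strike 2 from S, T, U.
S must be 6 (only option left). Remove 6 from U, V.
So U = 1.

1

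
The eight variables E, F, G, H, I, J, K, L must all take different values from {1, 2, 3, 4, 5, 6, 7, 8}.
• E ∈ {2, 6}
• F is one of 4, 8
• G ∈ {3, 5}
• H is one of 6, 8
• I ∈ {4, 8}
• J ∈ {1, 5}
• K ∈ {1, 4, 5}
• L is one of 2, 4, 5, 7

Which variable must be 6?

Among the 8 variables, 3 fits only G (and all 8 values in {1, 2, 3, 4, 5, 6, 7, 8} must be used), so G = 3.
The 7 still-open variables draw from only 7 values {1, 2, 4, 5, 6, 7, 8}, so each is used; only L can be 7, hence L = 7.
The 6 still-open variables draw from only 6 values {1, 2, 4, 5, 6, 8}, so each is used; only E can be 2, hence E = 2.
Among the 5 still-open variables, 6 fits only H (and all 5 values in {1, 4, 5, 6, 8} must be used), so H = 6.

H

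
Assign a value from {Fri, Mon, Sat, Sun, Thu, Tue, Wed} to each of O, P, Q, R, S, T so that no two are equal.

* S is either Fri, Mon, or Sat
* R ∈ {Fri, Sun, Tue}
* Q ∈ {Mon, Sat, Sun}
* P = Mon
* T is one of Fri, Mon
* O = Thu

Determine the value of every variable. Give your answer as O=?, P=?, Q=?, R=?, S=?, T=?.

O has just one choice, so O = Thu.
P has just one choice, so P = Mon. Eliminate Mon elsewhere: Q, S, T.
T must be Fri (only option left). Remove Fri from R, S.
S's domain is down to {Sat}, so S = Sat. Strike Sat from Q.
Q has just one choice, so Q = Sun. Eliminate Sun elsewhere: R.
R must be Tue (only option left).

O=Thu, P=Mon, Q=Sun, R=Tue, S=Sat, T=Fri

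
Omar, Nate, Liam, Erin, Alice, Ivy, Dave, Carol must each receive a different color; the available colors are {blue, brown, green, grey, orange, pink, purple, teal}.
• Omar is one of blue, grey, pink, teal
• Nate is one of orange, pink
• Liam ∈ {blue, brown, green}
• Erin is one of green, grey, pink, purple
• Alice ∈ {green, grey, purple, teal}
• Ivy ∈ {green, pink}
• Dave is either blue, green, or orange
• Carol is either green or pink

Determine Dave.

blue

The 8 variables together cover exactly {blue, brown, green, grey, orange, pink, purple, teal} — 8 values for 8 variables — and brown appears only in Liam's list, so Liam = brown.
Ivy and Carol share exactly the 2 values {green, pink}; by pigeonhole those values go to them, so strike green, pink from Omar, Nate, Erin, Alice, Dave.
Nate's domain is down to {orange}, so Nate = orange. Remove orange from Dave.
So Dave = blue.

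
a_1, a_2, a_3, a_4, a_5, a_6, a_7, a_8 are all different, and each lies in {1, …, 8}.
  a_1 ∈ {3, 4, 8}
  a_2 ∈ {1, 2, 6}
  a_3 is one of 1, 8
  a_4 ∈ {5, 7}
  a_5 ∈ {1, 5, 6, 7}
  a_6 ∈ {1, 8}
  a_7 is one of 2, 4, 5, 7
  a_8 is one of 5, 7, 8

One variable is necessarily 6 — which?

a_5

Among the 8 variables, 3 fits only a_1 (and all 8 values in {1, 2, 3, 4, 5, 6, 7, 8} must be used), so a_1 = 3.
The 7 still-open variables draw from only 7 values {1, 2, 4, 5, 6, 7, 8}, so each is used; only a_7 can be 4, hence a_7 = 4.
The 6 still-open variables together cover exactly {1, 2, 5, 6, 7, 8} — 6 values for 6 variables — and 2 appears only in a_2's list, so a_2 = 2.
Among the 5 still-open variables, 6 fits only a_5 (and all 5 values in {1, 5, 6, 7, 8} must be used), so a_5 = 6.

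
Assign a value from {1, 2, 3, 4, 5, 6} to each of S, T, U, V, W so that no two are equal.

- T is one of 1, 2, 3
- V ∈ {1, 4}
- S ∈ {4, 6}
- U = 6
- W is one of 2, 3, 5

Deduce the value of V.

1

U must be 6 (only option left). So S can't be 6.
S's domain is down to {4}, so S = 4. So V can't be 4.
So V = 1.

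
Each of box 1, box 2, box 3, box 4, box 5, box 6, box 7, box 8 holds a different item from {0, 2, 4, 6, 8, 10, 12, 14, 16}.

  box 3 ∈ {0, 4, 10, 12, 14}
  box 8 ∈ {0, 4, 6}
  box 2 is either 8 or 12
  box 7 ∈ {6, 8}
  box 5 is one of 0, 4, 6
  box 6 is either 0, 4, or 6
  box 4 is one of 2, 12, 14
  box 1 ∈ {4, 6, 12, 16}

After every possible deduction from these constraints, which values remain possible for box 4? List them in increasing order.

box 5, box 6, box 8 between them cover only {0, 4, 6} — a naked triple. Remove those values from box 1, box 3, box 7.
box 7 must be 8 (only option left). Strike 8 from box 2.
box 2 must be 12 (only option left). So box 1, box 3, box 4 can't be 12.
box 1's domain is down to {16}, so box 1 = 16.
No further eliminations apply; box 4 can still be any of 2, 14.

2, 14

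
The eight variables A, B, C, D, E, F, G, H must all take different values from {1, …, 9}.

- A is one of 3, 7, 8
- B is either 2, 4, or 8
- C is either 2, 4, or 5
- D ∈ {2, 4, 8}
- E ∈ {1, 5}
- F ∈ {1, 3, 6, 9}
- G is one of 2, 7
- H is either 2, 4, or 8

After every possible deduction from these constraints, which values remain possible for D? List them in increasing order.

2, 4, 8

B, D, H between them cover only {2, 4, 8} — a naked triple. Remove those values from A, C, G.
C has just one choice, so C = 5. Strike 5 from E.
E must be 1 (only option left). Remove 1 from F.
G has just one choice, so G = 7. So A can't be 7.
A's domain is down to {3}, so A = 3. Remove 3 from F.
No further eliminations apply; D can still be any of 2, 4, 8.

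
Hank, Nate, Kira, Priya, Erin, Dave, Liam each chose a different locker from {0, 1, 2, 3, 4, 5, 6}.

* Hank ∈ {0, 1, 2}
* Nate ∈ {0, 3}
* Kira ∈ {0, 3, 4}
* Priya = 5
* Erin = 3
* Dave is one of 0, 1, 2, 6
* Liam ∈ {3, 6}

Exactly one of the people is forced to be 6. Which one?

Liam

Priya has just one choice, so Priya = 5.
Erin has just one choice, so Erin = 3. Strike 3 from Nate, Kira, Liam.
So 6 goes to Liam.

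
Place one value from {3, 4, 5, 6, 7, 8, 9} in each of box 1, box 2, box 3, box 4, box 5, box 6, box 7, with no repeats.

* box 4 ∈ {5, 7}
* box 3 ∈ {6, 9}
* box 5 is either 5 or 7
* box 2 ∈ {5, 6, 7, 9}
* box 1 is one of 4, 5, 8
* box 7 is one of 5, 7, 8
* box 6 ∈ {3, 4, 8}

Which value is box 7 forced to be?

The 7 variables together cover exactly {3, 4, 5, 6, 7, 8, 9} — 7 values for 7 variables — and 3 appears only in box 6's list, so box 6 = 3.
The 6 still-open variables together cover exactly {4, 5, 6, 7, 8, 9} — 6 values for 6 variables — and 4 appears only in box 1's list, so box 1 = 4.
The 5 still-open variables draw from only 5 values {5, 6, 7, 8, 9}, so each is used; only box 7 can be 8, hence box 7 = 8.

8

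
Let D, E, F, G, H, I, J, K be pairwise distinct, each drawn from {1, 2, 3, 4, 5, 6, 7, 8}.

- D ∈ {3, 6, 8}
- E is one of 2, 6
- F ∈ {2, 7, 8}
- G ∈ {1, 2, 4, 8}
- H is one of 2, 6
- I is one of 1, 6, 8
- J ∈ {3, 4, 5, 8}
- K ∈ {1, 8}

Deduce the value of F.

7

The 8 variables together cover exactly {1, 2, 3, 4, 5, 6, 7, 8} — 8 values for 8 variables — and 5 appears only in J's list, so J = 5.
The 7 still-open variables together cover exactly {1, 2, 3, 4, 6, 7, 8} — 7 values for 7 variables — and 3 appears only in D's list, so D = 3.
The 6 still-open variables draw from only 6 values {1, 2, 4, 6, 7, 8}, so each is used; only G can be 4, hence G = 4.
The 5 still-open variables together cover exactly {1, 2, 6, 7, 8} — 5 values for 5 variables — and 7 appears only in F's list, so F = 7.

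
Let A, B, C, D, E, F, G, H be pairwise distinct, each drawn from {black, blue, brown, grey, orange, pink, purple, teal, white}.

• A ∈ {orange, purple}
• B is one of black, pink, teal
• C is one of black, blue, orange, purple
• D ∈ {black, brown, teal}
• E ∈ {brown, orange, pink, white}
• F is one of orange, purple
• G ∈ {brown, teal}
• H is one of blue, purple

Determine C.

black

The 8 variables together cover exactly {black, blue, brown, orange, pink, purple, teal, white} — 8 values for 8 variables — and white appears only in E's list, so E = white.
The 7 still-open variables together cover exactly {black, blue, brown, orange, pink, purple, teal} — 7 values for 7 variables — and pink appears only in B's list, so B = pink.
A and F share exactly the 2 values {orange, purple}; by pigeonhole those values go to them, so strike orange, purple from C, H.
That leaves H = blue. Eliminate blue elsewhere: C.
So C = black.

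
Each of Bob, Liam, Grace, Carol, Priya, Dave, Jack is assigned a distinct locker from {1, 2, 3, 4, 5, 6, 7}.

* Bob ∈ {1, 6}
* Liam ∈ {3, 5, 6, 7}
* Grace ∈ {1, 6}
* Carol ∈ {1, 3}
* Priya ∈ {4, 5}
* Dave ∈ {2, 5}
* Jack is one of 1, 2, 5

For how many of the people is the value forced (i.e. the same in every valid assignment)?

3

The 7 variables together cover exactly {1, 2, 3, 4, 5, 6, 7} — 7 values for 7 variables — and 4 appears only in Priya's list, so Priya = 4.
Among the 6 still-open variables, 7 fits only Liam (and all 6 values in {1, 2, 3, 5, 6, 7} must be used), so Liam = 7.
The 5 still-open variables together cover exactly {1, 2, 3, 5, 6} — 5 values for 5 variables — and 3 appears only in Carol's list, so Carol = 3.
Bob and Grace between them cover only {1, 6} — a naked pair. Remove those values from Jack.
Determined: Liam=7, Carol=3, Priya=4. The other people each still have more than one consistent value. That makes 3.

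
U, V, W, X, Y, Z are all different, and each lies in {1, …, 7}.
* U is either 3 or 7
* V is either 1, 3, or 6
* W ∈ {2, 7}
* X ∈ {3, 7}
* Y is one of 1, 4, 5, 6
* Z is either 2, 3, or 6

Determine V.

The 2 variables U and X are confined to {3, 7}, which locks those values in; drop them from V, W, Z.
W's domain is down to {2}, so W = 2. Eliminate 2 elsewhere: Z.
Z has just one choice, so Z = 6. So V, Y can't be 6.
So V = 1.

1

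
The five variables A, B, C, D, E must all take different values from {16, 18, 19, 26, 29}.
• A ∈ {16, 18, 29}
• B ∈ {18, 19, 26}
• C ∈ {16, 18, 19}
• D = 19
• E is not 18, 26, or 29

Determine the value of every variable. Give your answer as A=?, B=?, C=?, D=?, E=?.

D has just one choice, so D = 19. Eliminate 19 elsewhere: B, C, E.
E must be 16 (only option left). So A, C can't be 16.
C must be 18 (only option left). Eliminate 18 elsewhere: A, B.
That leaves A = 29.
B's domain is down to {26}, so B = 26.

A=29, B=26, C=18, D=19, E=16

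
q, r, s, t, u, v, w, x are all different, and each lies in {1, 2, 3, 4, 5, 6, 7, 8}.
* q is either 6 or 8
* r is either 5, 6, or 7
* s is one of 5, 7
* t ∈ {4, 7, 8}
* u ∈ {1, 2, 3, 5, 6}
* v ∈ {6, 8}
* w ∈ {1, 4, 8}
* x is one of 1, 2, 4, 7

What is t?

The 8 variables together cover exactly {1, 2, 3, 4, 5, 6, 7, 8} — 8 values for 8 variables — and 3 appears only in u's list, so u = 3.
The 7 still-open variables draw from only 7 values {1, 2, 4, 5, 6, 7, 8}, so each is used; only x can be 2, hence x = 2.
Among the 6 still-open variables, 1 fits only w (and all 6 values in {1, 4, 5, 6, 7, 8} must be used), so w = 1.
The 5 still-open variables together cover exactly {4, 5, 6, 7, 8} — 5 values for 5 variables — and 4 appears only in t's list, so t = 4.

4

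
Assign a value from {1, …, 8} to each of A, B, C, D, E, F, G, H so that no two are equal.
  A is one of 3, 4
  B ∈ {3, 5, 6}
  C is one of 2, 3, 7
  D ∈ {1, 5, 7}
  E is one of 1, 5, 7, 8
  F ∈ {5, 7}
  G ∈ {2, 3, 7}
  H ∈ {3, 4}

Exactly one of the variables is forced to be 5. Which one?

F

The 8 variables together cover exactly {1, 2, 3, 4, 5, 6, 7, 8} — 8 values for 8 variables — and 6 appears only in B's list, so B = 6.
The 7 still-open variables together cover exactly {1, 2, 3, 4, 5, 7, 8} — 7 values for 7 variables — and 8 appears only in E's list, so E = 8.
The 6 still-open variables draw from only 6 values {1, 2, 3, 4, 5, 7}, so each is used; only D can be 1, hence D = 1.
The 5 still-open variables draw from only 5 values {2, 3, 4, 5, 7}, so each is used; only F can be 5, hence F = 5.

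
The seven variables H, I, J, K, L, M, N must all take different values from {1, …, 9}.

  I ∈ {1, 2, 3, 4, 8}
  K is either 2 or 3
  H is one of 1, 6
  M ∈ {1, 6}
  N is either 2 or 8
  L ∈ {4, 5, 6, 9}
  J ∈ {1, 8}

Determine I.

4

H and M share exactly the 2 values {1, 6}; by pigeonhole those values go to them, so strike 1, 6 from I, J, L.
J must be 8 (only option left). Remove 8 from I, N.
That leaves N = 2. Eliminate 2 elsewhere: I, K.
That leaves K = 3. Eliminate 3 elsewhere: I.
So I = 4.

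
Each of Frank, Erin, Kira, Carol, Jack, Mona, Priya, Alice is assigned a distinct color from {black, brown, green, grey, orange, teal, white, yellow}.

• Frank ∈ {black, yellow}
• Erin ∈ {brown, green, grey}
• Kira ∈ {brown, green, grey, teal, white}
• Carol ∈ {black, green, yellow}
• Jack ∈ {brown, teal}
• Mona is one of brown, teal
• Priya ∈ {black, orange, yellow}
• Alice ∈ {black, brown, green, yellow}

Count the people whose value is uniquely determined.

Among the 8 variables, orange fits only Priya (and all 8 values in {black, brown, green, grey, orange, teal, white, yellow} must be used), so Priya = orange.
Among the 7 still-open variables, white fits only Kira (and all 7 values in {black, brown, green, grey, teal, white, yellow} must be used), so Kira = white.
The 6 still-open variables together cover exactly {black, brown, green, grey, teal, yellow} — 6 values for 6 variables — and grey appears only in Erin's list, so Erin = grey.
The 2 variables Jack and Mona are confined to {brown, teal}, which locks those values in; drop them from Alice.
Determined: Erin=grey, Kira=white, Priya=orange. The other people each still have more than one consistent value. That makes 3.

3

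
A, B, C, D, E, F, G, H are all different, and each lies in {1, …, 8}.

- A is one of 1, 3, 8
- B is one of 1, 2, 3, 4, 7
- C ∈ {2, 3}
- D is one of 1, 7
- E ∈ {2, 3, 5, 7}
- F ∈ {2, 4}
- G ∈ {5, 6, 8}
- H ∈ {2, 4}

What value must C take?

3

Among the 8 variables, 6 fits only G (and all 8 values in {1, 2, 3, 4, 5, 6, 7, 8} must be used), so G = 6.
The 7 still-open variables together cover exactly {1, 2, 3, 4, 5, 7, 8} — 7 values for 7 variables — and 5 appears only in E's list, so E = 5.
The 6 still-open variables together cover exactly {1, 2, 3, 4, 7, 8} — 6 values for 6 variables — and 8 appears only in A's list, so A = 8.
F and H between them cover only {2, 4} — a naked pair. Remove those values from B, C.
So C = 3.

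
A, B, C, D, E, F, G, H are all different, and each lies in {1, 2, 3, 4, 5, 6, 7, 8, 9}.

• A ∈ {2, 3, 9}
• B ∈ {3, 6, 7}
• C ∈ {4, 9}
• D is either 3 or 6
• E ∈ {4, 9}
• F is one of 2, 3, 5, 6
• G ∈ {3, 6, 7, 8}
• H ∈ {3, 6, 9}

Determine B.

7

The 8 variables draw from only 8 values {2, 3, 4, 5, 6, 7, 8, 9}, so each is used; only F can be 5, hence F = 5.
Among the 7 still-open variables, 2 fits only A (and all 7 values in {2, 3, 4, 6, 7, 8, 9} must be used), so A = 2.
The 6 still-open variables draw from only 6 values {3, 4, 6, 7, 8, 9}, so each is used; only G can be 8, hence G = 8.
The 5 still-open variables together cover exactly {3, 4, 6, 7, 9} — 5 values for 5 variables — and 7 appears only in B's list, so B = 7.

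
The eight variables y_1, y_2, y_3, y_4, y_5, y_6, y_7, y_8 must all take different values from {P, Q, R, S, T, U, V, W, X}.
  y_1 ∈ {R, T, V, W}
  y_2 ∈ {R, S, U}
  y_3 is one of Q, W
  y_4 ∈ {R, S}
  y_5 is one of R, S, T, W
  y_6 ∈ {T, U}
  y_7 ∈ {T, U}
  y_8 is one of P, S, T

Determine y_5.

The 8 variables draw from only 8 values {P, Q, R, S, T, U, V, W}, so each is used; only y_8 can be P, hence y_8 = P.
Among the 7 still-open variables, Q fits only y_3 (and all 7 values in {Q, R, S, T, U, V, W} must be used), so y_3 = Q.
The 6 still-open variables draw from only 6 values {R, S, T, U, V, W}, so each is used; only y_1 can be V, hence y_1 = V.
The 5 still-open variables together cover exactly {R, S, T, U, W} — 5 values for 5 variables — and W appears only in y_5's list, so y_5 = W.

W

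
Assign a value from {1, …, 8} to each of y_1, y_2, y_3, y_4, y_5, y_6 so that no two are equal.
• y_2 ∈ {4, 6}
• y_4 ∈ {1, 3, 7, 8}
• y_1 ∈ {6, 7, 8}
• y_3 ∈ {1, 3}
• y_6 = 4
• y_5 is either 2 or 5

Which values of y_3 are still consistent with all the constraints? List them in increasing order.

1, 3

y_6 has just one choice, so y_6 = 4. Eliminate 4 elsewhere: y_2.
y_2's domain is down to {6}, so y_2 = 6. Remove 6 from y_1.
No further eliminations apply; y_3 can still be any of 1, 3.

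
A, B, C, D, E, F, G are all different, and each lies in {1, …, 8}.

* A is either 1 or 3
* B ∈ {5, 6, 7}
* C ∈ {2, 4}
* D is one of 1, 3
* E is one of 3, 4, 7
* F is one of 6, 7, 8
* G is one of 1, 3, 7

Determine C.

A and D between them cover only {1, 3} — a naked pair. Remove those values from E, G.
That leaves G = 7. Remove 7 from B, E, F.
E has just one choice, so E = 4. Remove 4 from C.
So C = 2.

2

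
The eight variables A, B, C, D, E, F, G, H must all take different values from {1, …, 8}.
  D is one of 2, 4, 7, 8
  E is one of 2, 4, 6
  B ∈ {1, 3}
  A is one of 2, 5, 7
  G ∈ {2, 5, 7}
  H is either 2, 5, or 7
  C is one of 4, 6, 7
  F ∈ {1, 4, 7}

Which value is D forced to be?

8

The 8 variables draw from only 8 values {1, 2, 3, 4, 5, 6, 7, 8}, so each is used; only B can be 3, hence B = 3.
Among the 7 still-open variables, 1 fits only F (and all 7 values in {1, 2, 4, 5, 6, 7, 8} must be used), so F = 1.
The 6 still-open variables together cover exactly {2, 4, 5, 6, 7, 8} — 6 values for 6 variables — and 8 appears only in D's list, so D = 8.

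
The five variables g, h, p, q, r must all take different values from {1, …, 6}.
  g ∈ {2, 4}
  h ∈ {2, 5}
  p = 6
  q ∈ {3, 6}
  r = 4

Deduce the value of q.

p has just one choice, so p = 6. Strike 6 from q.
So q = 3.

3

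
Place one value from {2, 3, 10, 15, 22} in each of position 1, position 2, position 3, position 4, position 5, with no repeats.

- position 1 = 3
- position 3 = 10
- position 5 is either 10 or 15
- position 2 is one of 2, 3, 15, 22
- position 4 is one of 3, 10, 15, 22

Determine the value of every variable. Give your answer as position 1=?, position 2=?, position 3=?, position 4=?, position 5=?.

position 1's domain is down to {3}, so position 1 = 3. Eliminate 3 elsewhere: position 2, position 4.
position 3 must be 10 (only option left). Remove 10 from position 4, position 5.
position 5 must be 15 (only option left). Eliminate 15 elsewhere: position 2, position 4.
That leaves position 4 = 22. So position 2 can't be 22.
That leaves position 2 = 2.

position 1=3, position 2=2, position 3=10, position 4=22, position 5=15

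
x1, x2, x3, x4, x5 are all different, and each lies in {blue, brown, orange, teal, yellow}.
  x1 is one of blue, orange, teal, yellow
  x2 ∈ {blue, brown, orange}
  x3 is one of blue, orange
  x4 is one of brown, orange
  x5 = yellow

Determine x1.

teal

x5 must be yellow (only option left). Remove yellow from x1.
The 4 still-open variables together cover exactly {blue, brown, orange, teal} — 4 values for 4 variables — and teal appears only in x1's list, so x1 = teal.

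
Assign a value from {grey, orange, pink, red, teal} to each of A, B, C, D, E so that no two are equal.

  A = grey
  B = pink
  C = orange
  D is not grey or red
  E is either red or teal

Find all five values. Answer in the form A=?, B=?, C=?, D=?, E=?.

A has just one choice, so A = grey.
B must be pink (only option left). Remove pink from D.
C's domain is down to {orange}, so C = orange. Strike orange from D.
That leaves D = teal. Remove teal from E.
E has just one choice, so E = red.

A=grey, B=pink, C=orange, D=teal, E=red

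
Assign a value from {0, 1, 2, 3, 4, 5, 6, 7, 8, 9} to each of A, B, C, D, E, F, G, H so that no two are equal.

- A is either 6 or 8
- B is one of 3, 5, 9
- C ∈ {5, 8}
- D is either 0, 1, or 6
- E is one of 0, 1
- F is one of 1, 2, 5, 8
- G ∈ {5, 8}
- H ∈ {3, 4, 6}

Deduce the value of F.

2

The 2 variables C and G are confined to {5, 8}, which locks those values in; drop them from A, B, F.
That leaves A = 6. Remove 6 from D, H.
D and E share exactly the 2 values {0, 1}; by pigeonhole those values go to them, so strike 0, 1 from F.
So F = 2.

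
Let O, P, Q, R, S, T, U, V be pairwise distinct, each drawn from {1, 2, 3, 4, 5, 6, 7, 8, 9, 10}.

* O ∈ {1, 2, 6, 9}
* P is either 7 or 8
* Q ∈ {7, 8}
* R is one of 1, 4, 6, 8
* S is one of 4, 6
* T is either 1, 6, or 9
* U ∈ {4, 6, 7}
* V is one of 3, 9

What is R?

The 8 variables together cover exactly {1, 2, 3, 4, 6, 7, 8, 9} — 8 values for 8 variables — and 2 appears only in O's list, so O = 2.
The 7 still-open variables draw from only 7 values {1, 3, 4, 6, 7, 8, 9}, so each is used; only V can be 3, hence V = 3.
The 6 still-open variables draw from only 6 values {1, 4, 6, 7, 8, 9}, so each is used; only T can be 9, hence T = 9.
Among the 5 still-open variables, 1 fits only R (and all 5 values in {1, 4, 6, 7, 8} must be used), so R = 1.

1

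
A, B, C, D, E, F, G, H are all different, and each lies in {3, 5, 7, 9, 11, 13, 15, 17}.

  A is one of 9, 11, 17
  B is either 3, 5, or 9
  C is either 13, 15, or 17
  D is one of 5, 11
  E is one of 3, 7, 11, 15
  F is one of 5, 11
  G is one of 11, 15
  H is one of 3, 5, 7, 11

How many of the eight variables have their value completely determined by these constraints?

4

The 8 variables together cover exactly {3, 5, 7, 9, 11, 13, 15, 17} — 8 values for 8 variables — and 13 appears only in C's list, so C = 13.
The 7 still-open variables together cover exactly {3, 5, 7, 9, 11, 15, 17} — 7 values for 7 variables — and 17 appears only in A's list, so A = 17.
The 6 still-open variables draw from only 6 values {3, 5, 7, 9, 11, 15}, so each is used; only B can be 9, hence B = 9.
D and F between them cover only {5, 11} — a naked pair. Remove those values from E, G, H.
G has just one choice, so G = 15. Remove 15 from E.
Determined: A=17, B=9, C=13, G=15. The other variables each still have more than one consistent value. That makes 4.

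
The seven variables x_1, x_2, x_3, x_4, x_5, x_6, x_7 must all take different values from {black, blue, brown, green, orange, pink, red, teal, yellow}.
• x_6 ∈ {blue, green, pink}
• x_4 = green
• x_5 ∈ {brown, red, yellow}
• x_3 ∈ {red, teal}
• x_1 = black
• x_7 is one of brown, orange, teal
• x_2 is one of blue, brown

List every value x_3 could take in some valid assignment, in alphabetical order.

red, teal

x_1 has just one choice, so x_1 = black.
That leaves x_4 = green. Eliminate green elsewhere: x_6.
No further eliminations apply; x_3 can still be any of red, teal.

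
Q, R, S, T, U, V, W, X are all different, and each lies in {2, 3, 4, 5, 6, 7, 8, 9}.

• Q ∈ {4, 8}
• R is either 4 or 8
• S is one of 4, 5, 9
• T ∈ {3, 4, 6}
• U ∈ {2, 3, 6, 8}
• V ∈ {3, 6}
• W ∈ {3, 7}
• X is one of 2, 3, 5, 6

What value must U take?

2

Among the 8 variables, 7 fits only W (and all 8 values in {2, 3, 4, 5, 6, 7, 8, 9} must be used), so W = 7.
The 7 still-open variables together cover exactly {2, 3, 4, 5, 6, 8, 9} — 7 values for 7 variables — and 9 appears only in S's list, so S = 9.
Among the 6 still-open variables, 5 fits only X (and all 6 values in {2, 3, 4, 5, 6, 8} must be used), so X = 5.
Among the 5 still-open variables, 2 fits only U (and all 5 values in {2, 3, 4, 6, 8} must be used), so U = 2.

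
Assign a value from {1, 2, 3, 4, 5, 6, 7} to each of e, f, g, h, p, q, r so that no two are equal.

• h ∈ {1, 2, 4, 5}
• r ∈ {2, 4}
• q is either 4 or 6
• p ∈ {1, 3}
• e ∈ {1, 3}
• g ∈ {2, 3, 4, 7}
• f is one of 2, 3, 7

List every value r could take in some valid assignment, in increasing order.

Among the 7 variables, 5 fits only h (and all 7 values in {1, 2, 3, 4, 5, 6, 7} must be used), so h = 5.
The 6 still-open variables together cover exactly {1, 2, 3, 4, 6, 7} — 6 values for 6 variables — and 6 appears only in q's list, so q = 6.
e and p share exactly the 2 values {1, 3}; by pigeonhole those values go to them, so strike 1, 3 from f, g.
No further eliminations apply; r can still be any of 2, 4.

2, 4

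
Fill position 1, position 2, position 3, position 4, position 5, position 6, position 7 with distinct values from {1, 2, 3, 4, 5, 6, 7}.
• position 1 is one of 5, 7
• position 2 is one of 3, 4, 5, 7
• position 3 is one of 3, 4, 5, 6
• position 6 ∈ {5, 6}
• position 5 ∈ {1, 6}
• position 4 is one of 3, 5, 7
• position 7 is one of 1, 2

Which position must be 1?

Among the 7 variables, 2 fits only position 7 (and all 7 values in {1, 2, 3, 4, 5, 6, 7} must be used), so position 7 = 2.
The 6 still-open variables draw from only 6 values {1, 3, 4, 5, 6, 7}, so each is used; only position 5 can be 1, hence position 5 = 1.

position 5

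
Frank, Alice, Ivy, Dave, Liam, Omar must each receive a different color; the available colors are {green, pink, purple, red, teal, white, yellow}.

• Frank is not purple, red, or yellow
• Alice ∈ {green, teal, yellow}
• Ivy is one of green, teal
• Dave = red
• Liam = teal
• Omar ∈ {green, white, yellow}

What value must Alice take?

Dave's domain is down to {red}, so Dave = red.
Liam has just one choice, so Liam = teal. So Frank, Alice, Ivy can't be teal.
Ivy must be green (only option left). Strike green from Frank, Alice, Omar.
So Alice = yellow.

yellow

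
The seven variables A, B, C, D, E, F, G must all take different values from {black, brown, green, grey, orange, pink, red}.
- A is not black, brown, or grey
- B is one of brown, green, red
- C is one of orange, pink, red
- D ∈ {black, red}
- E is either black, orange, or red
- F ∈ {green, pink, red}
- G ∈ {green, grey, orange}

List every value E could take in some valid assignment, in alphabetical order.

black, orange, red

Among the 7 variables, brown fits only B (and all 7 values in {black, brown, green, grey, orange, pink, red} must be used), so B = brown.
The 6 still-open variables draw from only 6 values {black, green, grey, orange, pink, red}, so each is used; only G can be grey, hence G = grey.
No further eliminations apply; E can still be any of black, orange, red.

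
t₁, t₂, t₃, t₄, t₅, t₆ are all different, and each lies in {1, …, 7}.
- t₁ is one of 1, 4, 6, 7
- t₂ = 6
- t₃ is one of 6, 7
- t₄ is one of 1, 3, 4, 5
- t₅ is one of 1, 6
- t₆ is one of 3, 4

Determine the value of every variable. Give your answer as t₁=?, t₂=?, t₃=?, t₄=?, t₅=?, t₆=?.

t₁=4, t₂=6, t₃=7, t₄=5, t₅=1, t₆=3

t₂'s domain is down to {6}, so t₂ = 6. Eliminate 6 elsewhere: t₁, t₃, t₅.
t₃ has just one choice, so t₃ = 7. Remove 7 from t₁.
t₅'s domain is down to {1}, so t₅ = 1. Strike 1 from t₁, t₄.
t₁ has just one choice, so t₁ = 4. Strike 4 from t₄, t₆.
t₆ must be 3 (only option left). Remove 3 from t₄.
t₄ has just one choice, so t₄ = 5.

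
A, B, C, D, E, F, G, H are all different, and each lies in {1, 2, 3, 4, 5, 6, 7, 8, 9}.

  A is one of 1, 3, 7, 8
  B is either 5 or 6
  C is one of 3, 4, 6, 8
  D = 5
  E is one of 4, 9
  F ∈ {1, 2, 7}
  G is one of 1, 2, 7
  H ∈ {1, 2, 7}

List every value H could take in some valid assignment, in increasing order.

D has just one choice, so D = 5. Remove 5 from B.
B's domain is down to {6}, so B = 6. Eliminate 6 elsewhere: C.
The 3 variables F, G, H are confined to {1, 2, 7}, which locks those values in; drop them from A.
No further eliminations apply; H can still be any of 1, 2, 7.

1, 2, 7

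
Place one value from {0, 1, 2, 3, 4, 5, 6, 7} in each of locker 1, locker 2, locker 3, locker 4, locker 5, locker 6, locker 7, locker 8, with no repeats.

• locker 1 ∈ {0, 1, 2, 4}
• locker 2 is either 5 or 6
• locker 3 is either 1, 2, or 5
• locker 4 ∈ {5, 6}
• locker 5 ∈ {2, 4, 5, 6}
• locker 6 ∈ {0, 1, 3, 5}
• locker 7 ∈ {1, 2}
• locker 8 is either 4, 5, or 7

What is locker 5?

4

The 8 variables draw from only 8 values {0, 1, 2, 3, 4, 5, 6, 7}, so each is used; only locker 6 can be 3, hence locker 6 = 3.
The 7 still-open variables together cover exactly {0, 1, 2, 4, 5, 6, 7} — 7 values for 7 variables — and 0 appears only in locker 1's list, so locker 1 = 0.
Among the 6 still-open variables, 7 fits only locker 8 (and all 6 values in {1, 2, 4, 5, 6, 7} must be used), so locker 8 = 7.
The 5 still-open variables draw from only 5 values {1, 2, 4, 5, 6}, so each is used; only locker 5 can be 4, hence locker 5 = 4.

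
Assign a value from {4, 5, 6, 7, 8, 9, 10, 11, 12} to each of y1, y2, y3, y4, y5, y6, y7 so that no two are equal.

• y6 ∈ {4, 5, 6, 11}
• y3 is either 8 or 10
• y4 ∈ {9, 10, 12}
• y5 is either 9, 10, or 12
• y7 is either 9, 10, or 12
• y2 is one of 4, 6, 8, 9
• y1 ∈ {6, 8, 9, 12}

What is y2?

y4, y5, y7 between them cover only {9, 10, 12} — a naked triple. Remove those values from y1, y2, y3.
That leaves y3 = 8. Eliminate 8 elsewhere: y1, y2.
y1's domain is down to {6}, so y1 = 6. So y2, y6 can't be 6.
So y2 = 4.

4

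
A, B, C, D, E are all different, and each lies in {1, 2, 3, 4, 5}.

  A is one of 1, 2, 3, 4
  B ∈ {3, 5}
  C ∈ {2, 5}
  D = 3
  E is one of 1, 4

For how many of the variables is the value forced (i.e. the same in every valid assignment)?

3

D has just one choice, so D = 3. Remove 3 from A, B.
B has just one choice, so B = 5. Eliminate 5 elsewhere: C.
C must be 2 (only option left). Remove 2 from A.
Determined: B=5, C=2, D=3. The other variables each still have more than one consistent value. That makes 3.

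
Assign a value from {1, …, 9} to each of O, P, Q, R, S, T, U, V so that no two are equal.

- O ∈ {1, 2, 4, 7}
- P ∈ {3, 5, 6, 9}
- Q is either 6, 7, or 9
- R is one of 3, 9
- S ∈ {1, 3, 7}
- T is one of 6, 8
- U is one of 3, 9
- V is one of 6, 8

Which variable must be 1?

R and U share exactly the 2 values {3, 9}; by pigeonhole those values go to them, so strike 3, 9 from P, Q, S.
The 2 variables T and V are confined to {6, 8}, which locks those values in; drop them from P, Q.
P must be 5 (only option left).
Q must be 7 (only option left). So O, S can't be 7.
So 1 goes to S.

S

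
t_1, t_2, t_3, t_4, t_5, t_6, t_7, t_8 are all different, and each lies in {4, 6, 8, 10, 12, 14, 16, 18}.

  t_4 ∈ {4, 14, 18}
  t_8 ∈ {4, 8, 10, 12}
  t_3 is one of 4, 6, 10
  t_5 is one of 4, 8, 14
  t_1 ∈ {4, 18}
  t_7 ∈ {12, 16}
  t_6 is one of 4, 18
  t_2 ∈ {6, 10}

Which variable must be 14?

t_4

The 8 variables together cover exactly {4, 6, 8, 10, 12, 14, 16, 18} — 8 values for 8 variables — and 16 appears only in t_7's list, so t_7 = 16.
The 7 still-open variables draw from only 7 values {4, 6, 8, 10, 12, 14, 18}, so each is used; only t_8 can be 12, hence t_8 = 12.
Among the 6 still-open variables, 8 fits only t_5 (and all 6 values in {4, 6, 8, 10, 14, 18} must be used), so t_5 = 8.
The 5 still-open variables draw from only 5 values {4, 6, 10, 14, 18}, so each is used; only t_4 can be 14, hence t_4 = 14.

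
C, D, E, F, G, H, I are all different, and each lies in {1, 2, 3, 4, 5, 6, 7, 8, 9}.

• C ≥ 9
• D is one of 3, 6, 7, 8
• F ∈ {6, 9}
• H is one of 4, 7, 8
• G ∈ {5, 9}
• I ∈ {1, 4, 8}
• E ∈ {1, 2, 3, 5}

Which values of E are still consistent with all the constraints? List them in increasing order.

C must be 9 (only option left). So F, G can't be 9.
That leaves F = 6. Strike 6 from D.
That leaves G = 5. Remove 5 from E.
No further eliminations apply; E can still be any of 1, 2, 3.

1, 2, 3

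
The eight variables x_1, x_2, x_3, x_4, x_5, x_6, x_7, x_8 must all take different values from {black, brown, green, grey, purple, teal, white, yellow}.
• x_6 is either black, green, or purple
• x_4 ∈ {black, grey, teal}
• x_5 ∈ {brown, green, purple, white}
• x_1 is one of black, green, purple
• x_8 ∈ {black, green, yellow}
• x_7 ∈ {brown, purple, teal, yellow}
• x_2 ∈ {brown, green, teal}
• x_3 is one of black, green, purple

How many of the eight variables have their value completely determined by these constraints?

3

The 8 variables draw from only 8 values {black, brown, green, grey, purple, teal, white, yellow}, so each is used; only x_4 can be grey, hence x_4 = grey.
The 7 still-open variables together cover exactly {black, brown, green, purple, teal, white, yellow} — 7 values for 7 variables — and white appears only in x_5's list, so x_5 = white.
x_1, x_3, x_6 between them cover only {black, green, purple} — a naked triple. Remove those values from x_2, x_7, x_8.
x_8 has just one choice, so x_8 = yellow. Strike yellow from x_7.
Determined: x_4=grey, x_5=white, x_8=yellow. The other variables each still have more than one consistent value. That makes 3.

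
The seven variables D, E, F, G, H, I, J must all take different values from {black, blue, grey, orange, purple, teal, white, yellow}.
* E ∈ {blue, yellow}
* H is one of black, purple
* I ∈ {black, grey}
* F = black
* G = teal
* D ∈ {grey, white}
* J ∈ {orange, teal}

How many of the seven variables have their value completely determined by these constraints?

F's domain is down to {black}, so F = black. Remove black from H, I.
G must be teal (only option left). Remove teal from J.
That leaves H = purple.
I must be grey (only option left). So D can't be grey.
J has just one choice, so J = orange.
D has just one choice, so D = white.
Determined: D=white, F=black, G=teal, H=purple, I=grey, J=orange. The other variables each still have more than one consistent value. That makes 6.

6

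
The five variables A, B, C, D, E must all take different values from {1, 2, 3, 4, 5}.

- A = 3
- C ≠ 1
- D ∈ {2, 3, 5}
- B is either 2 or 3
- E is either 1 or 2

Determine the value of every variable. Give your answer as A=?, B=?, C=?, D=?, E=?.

A=3, B=2, C=4, D=5, E=1

A's domain is down to {3}, so A = 3. So B, C, D can't be 3.
That leaves B = 2. Strike 2 from C, D, E.
D must be 5 (only option left). Eliminate 5 elsewhere: C.
That leaves E = 1.
C must be 4 (only option left).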